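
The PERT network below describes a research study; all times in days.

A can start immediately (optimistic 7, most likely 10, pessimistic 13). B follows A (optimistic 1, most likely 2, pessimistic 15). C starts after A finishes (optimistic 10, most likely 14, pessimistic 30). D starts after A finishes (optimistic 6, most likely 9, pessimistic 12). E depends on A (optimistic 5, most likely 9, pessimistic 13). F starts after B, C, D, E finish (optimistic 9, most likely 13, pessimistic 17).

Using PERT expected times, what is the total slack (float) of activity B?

12 days

te_A = (7 + 4·10 + 13)/6 = 60/6 = 10
te_B = (1 + 4·2 + 15)/6 = 24/6 = 4
te_C = (10 + 4·14 + 30)/6 = 96/6 = 16
te_D = (6 + 4·9 + 12)/6 = 54/6 = 9
te_E = (5 + 4·9 + 13)/6 = 54/6 = 9
te_F = (9 + 4·13 + 17)/6 = 78/6 = 13

Forward pass:
ES_A = 0; EF_A = 10
ES_B = 10; EF_B = 10+4 = 14
ES_C = 10; EF_C = 10+16 = 26
ES_D = 10; EF_D = 10+9 = 19
ES_E = 10; EF_E = 10+9 = 19
ES_F = max(EF_B=14, EF_C=26, EF_D=19, EF_E=19) = 26; EF_F = 26+13 = 39
Expected project duration μ = 39 days. Critical path: A → C → F.

Backward pass:
LF_F = 39; LS_F = 39−13 = 26
LF_E = LS_F = 26; LS_E = 26−9 = 17
LF_D = LS_F = 26; LS_D = 26−9 = 17
LF_C = LS_F = 26; LS_C = 26−16 = 10
LF_B = LS_F = 26; LS_B = 26−4 = 22
LF_A = min(LS_B=22, LS_C=10, LS_D=17, LS_E=17) = 10; LS_A = 10−10 = 0
Slack_B = LS_B − ES_B = 22 − 10 = 12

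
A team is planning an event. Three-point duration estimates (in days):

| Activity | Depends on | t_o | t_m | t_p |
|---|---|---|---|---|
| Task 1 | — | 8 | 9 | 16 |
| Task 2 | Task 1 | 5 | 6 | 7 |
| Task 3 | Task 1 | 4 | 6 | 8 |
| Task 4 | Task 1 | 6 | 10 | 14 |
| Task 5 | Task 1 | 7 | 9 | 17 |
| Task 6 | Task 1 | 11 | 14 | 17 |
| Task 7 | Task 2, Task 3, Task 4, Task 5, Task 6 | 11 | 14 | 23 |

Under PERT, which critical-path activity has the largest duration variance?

te_Task 1 = (8 + 4·9 + 16)/6 = 60/6 = 10; σ²_Task 1 = ((16−8)/6)² = 1.778
te_Task 2 = (5 + 4·6 + 7)/6 = 36/6 = 6; σ²_Task 2 = ((7−5)/6)² = 0.111
te_Task 3 = (4 + 4·6 + 8)/6 = 36/6 = 6; σ²_Task 3 = ((8−4)/6)² = 0.444
te_Task 4 = (6 + 4·10 + 14)/6 = 60/6 = 10; σ²_Task 4 = ((14−6)/6)² = 1.778
te_Task 5 = (7 + 4·9 + 17)/6 = 60/6 = 10; σ²_Task 5 = ((17−7)/6)² = 2.778
te_Task 6 = (11 + 4·14 + 17)/6 = 84/6 = 14; σ²_Task 6 = ((17−11)/6)² = 1.000
te_Task 7 = (11 + 4·14 + 23)/6 = 90/6 = 15; σ²_Task 7 = ((23−11)/6)² = 4.000

Forward pass:
ES_Task 1 = 0; EF_Task 1 = 10
ES_Task 2 = 10; EF_Task 2 = 10+6 = 16
ES_Task 3 = 10; EF_Task 3 = 10+6 = 16
ES_Task 4 = 10; EF_Task 4 = 10+10 = 20
ES_Task 5 = 10; EF_Task 5 = 10+10 = 20
ES_Task 6 = 10; EF_Task 6 = 10+14 = 24
ES_Task 7 = max(EF_Task 2=16, EF_Task 3=16, EF_Task 4=20, EF_Task 5=20, EF_Task 6=24) = 24; EF_Task 7 = 24+15 = 39
Expected project duration μ = 39 days. Critical path: Task 1 → Task 6 → Task 7.

Variances on critical path: σ²_Task 1=1.778, σ²_Task 6=1.000, σ²_Task 7=4.000.
Largest is σ²_Task 7 = 4.000.

Task 7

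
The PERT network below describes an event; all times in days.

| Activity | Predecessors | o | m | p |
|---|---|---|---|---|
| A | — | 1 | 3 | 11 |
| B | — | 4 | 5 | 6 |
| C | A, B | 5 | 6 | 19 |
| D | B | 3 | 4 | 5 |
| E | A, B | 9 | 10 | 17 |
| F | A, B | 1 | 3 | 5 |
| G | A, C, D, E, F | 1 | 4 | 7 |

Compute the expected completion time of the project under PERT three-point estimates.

20 days

te_A = (1 + 4·3 + 11)/6 = 24/6 = 4
te_B = (4 + 4·5 + 6)/6 = 30/6 = 5
te_C = (5 + 4·6 + 19)/6 = 48/6 = 8
te_D = (3 + 4·4 + 5)/6 = 24/6 = 4
te_E = (9 + 4·10 + 17)/6 = 66/6 = 11
te_F = (1 + 4·3 + 5)/6 = 18/6 = 3
te_G = (1 + 4·4 + 7)/6 = 24/6 = 4

Forward pass:
ES_A = 0; EF_A = 4
ES_B = 0; EF_B = 5
ES_C = max(EF_A=4, EF_B=5) = 5; EF_C = 5+8 = 13
ES_D = 5; EF_D = 5+4 = 9
ES_E = max(EF_A=4, EF_B=5) = 5; EF_E = 5+11 = 16
ES_F = max(EF_A=4, EF_B=5) = 5; EF_F = 5+3 = 8
ES_G = max(EF_A=4, EF_C=13, EF_D=9, EF_E=16, EF_F=8) = 16; EF_G = 16+4 = 20
Expected project duration μ = 20 days. Critical path: B → E → G.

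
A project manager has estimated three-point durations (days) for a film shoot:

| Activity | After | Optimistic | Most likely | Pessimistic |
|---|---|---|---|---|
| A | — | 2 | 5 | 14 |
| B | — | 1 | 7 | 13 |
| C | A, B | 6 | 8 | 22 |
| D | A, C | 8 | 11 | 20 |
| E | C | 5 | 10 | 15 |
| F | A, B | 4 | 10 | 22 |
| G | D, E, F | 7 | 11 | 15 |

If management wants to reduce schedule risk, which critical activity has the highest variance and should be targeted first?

te_A = (2 + 4·5 + 14)/6 = 36/6 = 6; σ²_A = ((14−2)/6)² = 4.000
te_B = (1 + 4·7 + 13)/6 = 42/6 = 7; σ²_B = ((13−1)/6)² = 4.000
te_C = (6 + 4·8 + 22)/6 = 60/6 = 10; σ²_C = ((22−6)/6)² = 7.111
te_D = (8 + 4·11 + 20)/6 = 72/6 = 12; σ²_D = ((20−8)/6)² = 4.000
te_E = (5 + 4·10 + 15)/6 = 60/6 = 10; σ²_E = ((15−5)/6)² = 2.778
te_F = (4 + 4·10 + 22)/6 = 66/6 = 11; σ²_F = ((22−4)/6)² = 9.000
te_G = (7 + 4·11 + 15)/6 = 66/6 = 11; σ²_G = ((15−7)/6)² = 1.778

Forward pass:
ES_A = 0; EF_A = 6
ES_B = 0; EF_B = 7
ES_C = max(EF_A=6, EF_B=7) = 7; EF_C = 7+10 = 17
ES_D = max(EF_A=6, EF_C=17) = 17; EF_D = 17+12 = 29
ES_E = 17; EF_E = 17+10 = 27
ES_F = max(EF_A=6, EF_B=7) = 7; EF_F = 7+11 = 18
ES_G = max(EF_D=29, EF_E=27, EF_F=18) = 29; EF_G = 29+11 = 40
Expected project duration μ = 40 days. Critical path: B → C → D → G.

Variances on critical path: σ²_B=4.000, σ²_C=7.111, σ²_D=4.000, σ²_G=1.778.
Largest is σ²_C = 7.111.

C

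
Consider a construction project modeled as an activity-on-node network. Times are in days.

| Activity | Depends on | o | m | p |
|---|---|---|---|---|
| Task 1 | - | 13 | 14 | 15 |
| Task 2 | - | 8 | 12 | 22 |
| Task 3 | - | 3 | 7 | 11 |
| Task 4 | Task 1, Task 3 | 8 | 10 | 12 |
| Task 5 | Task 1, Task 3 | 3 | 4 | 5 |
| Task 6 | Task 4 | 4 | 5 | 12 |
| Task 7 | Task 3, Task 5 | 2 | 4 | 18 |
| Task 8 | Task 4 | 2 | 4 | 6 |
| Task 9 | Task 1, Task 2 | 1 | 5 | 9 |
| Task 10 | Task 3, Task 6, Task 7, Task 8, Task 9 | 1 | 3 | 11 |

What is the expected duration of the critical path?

34 days

te_Task 1 = (13 + 4·14 + 15)/6 = 84/6 = 14
te_Task 2 = (8 + 4·12 + 22)/6 = 78/6 = 13
te_Task 3 = (3 + 4·7 + 11)/6 = 42/6 = 7
te_Task 4 = (8 + 4·10 + 12)/6 = 60/6 = 10
te_Task 5 = (3 + 4·4 + 5)/6 = 24/6 = 4
te_Task 6 = (4 + 4·5 + 12)/6 = 36/6 = 6
te_Task 7 = (2 + 4·4 + 18)/6 = 36/6 = 6
te_Task 8 = (2 + 4·4 + 6)/6 = 24/6 = 4
te_Task 9 = (1 + 4·5 + 9)/6 = 30/6 = 5
te_Task 10 = (1 + 4·3 + 11)/6 = 24/6 = 4

Forward pass:
ES_Task 1 = 0; EF_Task 1 = 14
ES_Task 2 = 0; EF_Task 2 = 13
ES_Task 3 = 0; EF_Task 3 = 7
ES_Task 4 = max(EF_Task 1=14, EF_Task 3=7) = 14; EF_Task 4 = 14+10 = 24
ES_Task 5 = max(EF_Task 1=14, EF_Task 3=7) = 14; EF_Task 5 = 14+4 = 18
ES_Task 6 = 24; EF_Task 6 = 24+6 = 30
ES_Task 7 = max(EF_Task 3=7, EF_Task 5=18) = 18; EF_Task 7 = 18+6 = 24
ES_Task 8 = 24; EF_Task 8 = 24+4 = 28
ES_Task 9 = max(EF_Task 1=14, EF_Task 2=13) = 14; EF_Task 9 = 14+5 = 19
ES_Task 10 = max(EF_Task 3=7, EF_Task 6=30, EF_Task 7=24, EF_Task 8=28, EF_Task 9=19) = 30; EF_Task 10 = 30+4 = 34
Expected project duration μ = 34 days. Critical path: Task 1 → Task 4 → Task 6 → Task 10.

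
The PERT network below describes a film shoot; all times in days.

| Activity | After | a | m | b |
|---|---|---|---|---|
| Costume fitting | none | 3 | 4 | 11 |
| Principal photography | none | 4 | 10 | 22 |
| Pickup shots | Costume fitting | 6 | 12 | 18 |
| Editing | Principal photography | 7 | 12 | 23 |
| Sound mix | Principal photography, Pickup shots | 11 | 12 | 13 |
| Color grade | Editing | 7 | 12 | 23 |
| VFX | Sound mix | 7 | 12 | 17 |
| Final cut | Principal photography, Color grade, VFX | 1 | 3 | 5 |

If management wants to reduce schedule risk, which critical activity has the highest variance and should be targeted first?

te_Costume fitting = (3 + 4·4 + 11)/6 = 30/6 = 5; σ²_Costume fitting = ((11−3)/6)² = 1.778
te_Principal photography = (4 + 4·10 + 22)/6 = 66/6 = 11; σ²_Principal photography = ((22−4)/6)² = 9.000
te_Pickup shots = (6 + 4·12 + 18)/6 = 72/6 = 12; σ²_Pickup shots = ((18−6)/6)² = 4.000
te_Editing = (7 + 4·12 + 23)/6 = 78/6 = 13; σ²_Editing = ((23−7)/6)² = 7.111
te_Sound mix = (11 + 4·12 + 13)/6 = 72/6 = 12; σ²_Sound mix = ((13−11)/6)² = 0.111
te_Color grade = (7 + 4·12 + 23)/6 = 78/6 = 13; σ²_Color grade = ((23−7)/6)² = 7.111
te_VFX = (7 + 4·12 + 17)/6 = 72/6 = 12; σ²_VFX = ((17−7)/6)² = 2.778
te_Final cut = (1 + 4·3 + 5)/6 = 18/6 = 3; σ²_Final cut = ((5−1)/6)² = 0.444

Forward pass:
ES_Costume fitting = 0; EF_Costume fitting = 5
ES_Principal photography = 0; EF_Principal photography = 11
ES_Pickup shots = 5; EF_Pickup shots = 5+12 = 17
ES_Editing = 11; EF_Editing = 11+13 = 24
ES_Sound mix = max(EF_Principal photography=11, EF_Pickup shots=17) = 17; EF_Sound mix = 17+12 = 29
ES_Color grade = 24; EF_Color grade = 24+13 = 37
ES_VFX = 29; EF_VFX = 29+12 = 41
ES_Final cut = max(EF_Principal photography=11, EF_Color grade=37, EF_VFX=41) = 41; EF_Final cut = 41+3 = 44
Expected project duration μ = 44 days. Critical path: Costume fitting → Pickup shots → Sound mix → VFX → Final cut.

Variances on critical path: σ²_Costume fitting=1.778, σ²_Pickup shots=4.000, σ²_Sound mix=0.111, σ²_VFX=2.778, σ²_Final cut=0.444.
Largest is σ²_Pickup shots = 4.000.

Pickup shots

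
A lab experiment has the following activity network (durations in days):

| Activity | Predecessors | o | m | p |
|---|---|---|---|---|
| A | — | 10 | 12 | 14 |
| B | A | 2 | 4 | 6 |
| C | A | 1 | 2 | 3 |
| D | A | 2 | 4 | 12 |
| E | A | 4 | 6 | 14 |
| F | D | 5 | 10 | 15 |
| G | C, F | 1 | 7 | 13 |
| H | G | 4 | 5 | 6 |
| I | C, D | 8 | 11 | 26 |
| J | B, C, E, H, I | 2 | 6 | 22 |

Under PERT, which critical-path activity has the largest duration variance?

J

te_A = (10 + 4·12 + 14)/6 = 72/6 = 12; σ²_A = ((14−10)/6)² = 0.444
te_B = (2 + 4·4 + 6)/6 = 24/6 = 4; σ²_B = ((6−2)/6)² = 0.444
te_C = (1 + 4·2 + 3)/6 = 12/6 = 2; σ²_C = ((3−1)/6)² = 0.111
te_D = (2 + 4·4 + 12)/6 = 30/6 = 5; σ²_D = ((12−2)/6)² = 2.778
te_E = (4 + 4·6 + 14)/6 = 42/6 = 7; σ²_E = ((14−4)/6)² = 2.778
te_F = (5 + 4·10 + 15)/6 = 60/6 = 10; σ²_F = ((15−5)/6)² = 2.778
te_G = (1 + 4·7 + 13)/6 = 42/6 = 7; σ²_G = ((13−1)/6)² = 4.000
te_H = (4 + 4·5 + 6)/6 = 30/6 = 5; σ²_H = ((6−4)/6)² = 0.111
te_I = (8 + 4·11 + 26)/6 = 78/6 = 13; σ²_I = ((26−8)/6)² = 9.000
te_J = (2 + 4·6 + 22)/6 = 48/6 = 8; σ²_J = ((22−2)/6)² = 11.111

Forward pass:
ES_A = 0; EF_A = 12
ES_B = 12; EF_B = 12+4 = 16
ES_C = 12; EF_C = 12+2 = 14
ES_D = 12; EF_D = 12+5 = 17
ES_E = 12; EF_E = 12+7 = 19
ES_F = 17; EF_F = 17+10 = 27
ES_G = max(EF_C=14, EF_F=27) = 27; EF_G = 27+7 = 34
ES_H = 34; EF_H = 34+5 = 39
ES_I = max(EF_C=14, EF_D=17) = 17; EF_I = 17+13 = 30
ES_J = max(EF_B=16, EF_C=14, EF_E=19, EF_H=39, EF_I=30) = 39; EF_J = 39+8 = 47
Expected project duration μ = 47 days. Critical path: A → D → F → G → H → J.

Variances on critical path: σ²_A=0.444, σ²_D=2.778, σ²_F=2.778, σ²_G=4.000, σ²_H=0.111, σ²_J=11.111.
Largest is σ²_J = 11.111.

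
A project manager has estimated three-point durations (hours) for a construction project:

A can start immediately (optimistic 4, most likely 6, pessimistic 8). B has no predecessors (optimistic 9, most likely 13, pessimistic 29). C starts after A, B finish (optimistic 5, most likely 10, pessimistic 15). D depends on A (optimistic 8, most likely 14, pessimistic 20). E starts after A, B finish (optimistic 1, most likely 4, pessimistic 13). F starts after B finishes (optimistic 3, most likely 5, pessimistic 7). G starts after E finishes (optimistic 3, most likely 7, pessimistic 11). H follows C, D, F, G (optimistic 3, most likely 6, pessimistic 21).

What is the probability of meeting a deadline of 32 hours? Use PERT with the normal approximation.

te_A = (4 + 4·6 + 8)/6 = 36/6 = 6; σ²_A = ((8−4)/6)² = 0.444
te_B = (9 + 4·13 + 29)/6 = 90/6 = 15; σ²_B = ((29−9)/6)² = 11.111
te_C = (5 + 4·10 + 15)/6 = 60/6 = 10; σ²_C = ((15−5)/6)² = 2.778
te_D = (8 + 4·14 + 20)/6 = 84/6 = 14; σ²_D = ((20−8)/6)² = 4.000
te_E = (1 + 4·4 + 13)/6 = 30/6 = 5; σ²_E = ((13−1)/6)² = 4.000
te_F = (3 + 4·5 + 7)/6 = 30/6 = 5; σ²_F = ((7−3)/6)² = 0.444
te_G = (3 + 4·7 + 11)/6 = 42/6 = 7; σ²_G = ((11−3)/6)² = 1.778
te_H = (3 + 4·6 + 21)/6 = 48/6 = 8; σ²_H = ((21−3)/6)² = 9.000

Forward pass:
ES_A = 0; EF_A = 6
ES_B = 0; EF_B = 15
ES_C = max(EF_A=6, EF_B=15) = 15; EF_C = 15+10 = 25
ES_D = 6; EF_D = 6+14 = 20
ES_E = max(EF_A=6, EF_B=15) = 15; EF_E = 15+5 = 20
ES_F = 15; EF_F = 15+5 = 20
ES_G = 20; EF_G = 20+7 = 27
ES_H = max(EF_C=25, EF_D=20, EF_F=20, EF_G=27) = 27; EF_H = 27+8 = 35
Expected project duration μ = 35 hours. Critical path: B → E → G → H.

Variance along critical path = 11.111 + 4.000 + 1.778 + 9.000 = 25.889; σ = √25.889 = 5.088 hours.
Z = (32 − 35) / 5.088 = -0.590
P(T ≤ 32) = Φ(-0.590) ≈ 0.278

0.278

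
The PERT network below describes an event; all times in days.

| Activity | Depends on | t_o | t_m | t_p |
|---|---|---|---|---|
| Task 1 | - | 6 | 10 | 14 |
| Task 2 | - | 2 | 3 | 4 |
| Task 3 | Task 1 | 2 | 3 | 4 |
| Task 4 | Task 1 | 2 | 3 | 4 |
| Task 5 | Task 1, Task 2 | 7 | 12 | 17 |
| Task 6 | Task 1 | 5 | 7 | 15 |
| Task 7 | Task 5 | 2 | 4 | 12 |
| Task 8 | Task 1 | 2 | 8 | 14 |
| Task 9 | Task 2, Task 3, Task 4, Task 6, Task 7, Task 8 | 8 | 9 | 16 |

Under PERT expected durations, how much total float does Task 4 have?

te_Task 1 = (6 + 4·10 + 14)/6 = 60/6 = 10
te_Task 2 = (2 + 4·3 + 4)/6 = 18/6 = 3
te_Task 3 = (2 + 4·3 + 4)/6 = 18/6 = 3
te_Task 4 = (2 + 4·3 + 4)/6 = 18/6 = 3
te_Task 5 = (7 + 4·12 + 17)/6 = 72/6 = 12
te_Task 6 = (5 + 4·7 + 15)/6 = 48/6 = 8
te_Task 7 = (2 + 4·4 + 12)/6 = 30/6 = 5
te_Task 8 = (2 + 4·8 + 14)/6 = 48/6 = 8
te_Task 9 = (8 + 4·9 + 16)/6 = 60/6 = 10

Forward pass:
ES_Task 1 = 0; EF_Task 1 = 10
ES_Task 2 = 0; EF_Task 2 = 3
ES_Task 3 = 10; EF_Task 3 = 10+3 = 13
ES_Task 4 = 10; EF_Task 4 = 10+3 = 13
ES_Task 5 = max(EF_Task 1=10, EF_Task 2=3) = 10; EF_Task 5 = 10+12 = 22
ES_Task 6 = 10; EF_Task 6 = 10+8 = 18
ES_Task 7 = 22; EF_Task 7 = 22+5 = 27
ES_Task 8 = 10; EF_Task 8 = 10+8 = 18
ES_Task 9 = max(EF_Task 2=3, EF_Task 3=13, EF_Task 4=13, EF_Task 6=18, EF_Task 7=27, EF_Task 8=18) = 27; EF_Task 9 = 27+10 = 37
Expected project duration μ = 37 days. Critical path: Task 1 → Task 5 → Task 7 → Task 9.

Backward pass:
LF_Task 9 = 37; LS_Task 9 = 37−10 = 27
LF_Task 8 = LS_Task 9 = 27; LS_Task 8 = 27−8 = 19
LF_Task 7 = LS_Task 9 = 27; LS_Task 7 = 27−5 = 22
LF_Task 6 = LS_Task 9 = 27; LS_Task 6 = 27−8 = 19
LF_Task 5 = LS_Task 7 = 22; LS_Task 5 = 22−12 = 10
LF_Task 4 = LS_Task 9 = 27; LS_Task 4 = 27−3 = 24
LF_Task 3 = LS_Task 9 = 27; LS_Task 3 = 27−3 = 24
LF_Task 2 = min(LS_Task 5=10, LS_Task 9=27) = 10; LS_Task 2 = 10−3 = 7
LF_Task 1 = min(LS_Task 3=24, LS_Task 4=24, LS_Task 5=10, LS_Task 6=19, LS_Task 8=19) = 10; LS_Task 1 = 10−10 = 0
Slack_Task 4 = LS_Task 4 − ES_Task 4 = 24 − 10 = 14

14 days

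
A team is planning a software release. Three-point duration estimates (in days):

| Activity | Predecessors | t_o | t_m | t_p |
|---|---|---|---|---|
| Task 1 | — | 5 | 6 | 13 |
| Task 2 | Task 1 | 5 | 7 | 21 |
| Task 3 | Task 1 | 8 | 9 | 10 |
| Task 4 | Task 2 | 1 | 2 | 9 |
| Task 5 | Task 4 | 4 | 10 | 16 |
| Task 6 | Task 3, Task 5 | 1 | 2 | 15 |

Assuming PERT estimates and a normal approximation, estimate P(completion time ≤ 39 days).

0.910

te_Task 1 = (5 + 4·6 + 13)/6 = 42/6 = 7; σ²_Task 1 = ((13−5)/6)² = 1.778
te_Task 2 = (5 + 4·7 + 21)/6 = 54/6 = 9; σ²_Task 2 = ((21−5)/6)² = 7.111
te_Task 3 = (8 + 4·9 + 10)/6 = 54/6 = 9; σ²_Task 3 = ((10−8)/6)² = 0.111
te_Task 4 = (1 + 4·2 + 9)/6 = 18/6 = 3; σ²_Task 4 = ((9−1)/6)² = 1.778
te_Task 5 = (4 + 4·10 + 16)/6 = 60/6 = 10; σ²_Task 5 = ((16−4)/6)² = 4.000
te_Task 6 = (1 + 4·2 + 15)/6 = 24/6 = 4; σ²_Task 6 = ((15−1)/6)² = 5.444

Forward pass:
ES_Task 1 = 0; EF_Task 1 = 7
ES_Task 2 = 7; EF_Task 2 = 7+9 = 16
ES_Task 3 = 7; EF_Task 3 = 7+9 = 16
ES_Task 4 = 16; EF_Task 4 = 16+3 = 19
ES_Task 5 = 19; EF_Task 5 = 19+10 = 29
ES_Task 6 = max(EF_Task 3=16, EF_Task 5=29) = 29; EF_Task 6 = 29+4 = 33
Expected project duration μ = 33 days. Critical path: Task 1 → Task 2 → Task 4 → Task 5 → Task 6.

Variance along critical path = 1.778 + 7.111 + 1.778 + 4.000 + 5.444 = 20.111; σ = √20.111 = 4.485 days.
Z = (39 − 33) / 4.485 = 1.338
P(T ≤ 39) = Φ(1.338) ≈ 0.910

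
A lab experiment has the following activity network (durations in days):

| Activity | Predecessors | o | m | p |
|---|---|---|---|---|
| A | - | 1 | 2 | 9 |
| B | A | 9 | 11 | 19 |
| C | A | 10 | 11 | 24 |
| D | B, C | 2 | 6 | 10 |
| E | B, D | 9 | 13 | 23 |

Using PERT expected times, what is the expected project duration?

te_A = (1 + 4·2 + 9)/6 = 18/6 = 3
te_B = (9 + 4·11 + 19)/6 = 72/6 = 12
te_C = (10 + 4·11 + 24)/6 = 78/6 = 13
te_D = (2 + 4·6 + 10)/6 = 36/6 = 6
te_E = (9 + 4·13 + 23)/6 = 84/6 = 14

Forward pass:
ES_A = 0; EF_A = 3
ES_B = 3; EF_B = 3+12 = 15
ES_C = 3; EF_C = 3+13 = 16
ES_D = max(EF_B=15, EF_C=16) = 16; EF_D = 16+6 = 22
ES_E = max(EF_B=15, EF_D=22) = 22; EF_E = 22+14 = 36
Expected project duration μ = 36 days. Critical path: A → C → D → E.

36 days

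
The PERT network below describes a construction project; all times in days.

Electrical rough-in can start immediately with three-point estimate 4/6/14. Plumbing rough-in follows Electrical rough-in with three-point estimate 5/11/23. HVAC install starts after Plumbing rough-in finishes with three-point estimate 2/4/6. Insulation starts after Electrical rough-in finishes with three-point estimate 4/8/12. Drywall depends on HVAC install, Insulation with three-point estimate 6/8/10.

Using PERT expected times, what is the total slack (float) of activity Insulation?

te_Electrical rough-in = (4 + 4·6 + 14)/6 = 42/6 = 7
te_Plumbing rough-in = (5 + 4·11 + 23)/6 = 72/6 = 12
te_HVAC install = (2 + 4·4 + 6)/6 = 24/6 = 4
te_Insulation = (4 + 4·8 + 12)/6 = 48/6 = 8
te_Drywall = (6 + 4·8 + 10)/6 = 48/6 = 8

Forward pass:
ES_Electrical rough-in = 0; EF_Electrical rough-in = 7
ES_Plumbing rough-in = 7; EF_Plumbing rough-in = 7+12 = 19
ES_HVAC install = 19; EF_HVAC install = 19+4 = 23
ES_Insulation = 7; EF_Insulation = 7+8 = 15
ES_Drywall = max(EF_HVAC install=23, EF_Insulation=15) = 23; EF_Drywall = 23+8 = 31
Expected project duration μ = 31 days. Critical path: Electrical rough-in → Plumbing rough-in → HVAC install → Drywall.

Backward pass:
LF_Drywall = 31; LS_Drywall = 31−8 = 23
LF_Insulation = LS_Drywall = 23; LS_Insulation = 23−8 = 15
LF_HVAC install = LS_Drywall = 23; LS_HVAC install = 23−4 = 19
LF_Plumbing rough-in = LS_HVAC install = 19; LS_Plumbing rough-in = 19−12 = 7
LF_Electrical rough-in = min(LS_Plumbing rough-in=7, LS_Insulation=15) = 7; LS_Electrical rough-in = 7−7 = 0
Slack_Insulation = LS_Insulation − ES_Insulation = 15 − 7 = 8

8 days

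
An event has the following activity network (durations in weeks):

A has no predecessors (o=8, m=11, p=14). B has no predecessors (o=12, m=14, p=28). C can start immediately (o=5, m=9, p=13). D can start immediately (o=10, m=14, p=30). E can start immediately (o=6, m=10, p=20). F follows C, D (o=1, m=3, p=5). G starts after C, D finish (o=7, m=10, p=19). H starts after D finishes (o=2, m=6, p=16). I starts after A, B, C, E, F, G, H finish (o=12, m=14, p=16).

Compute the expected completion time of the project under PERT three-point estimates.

te_A = (8 + 4·11 + 14)/6 = 66/6 = 11
te_B = (12 + 4·14 + 28)/6 = 96/6 = 16
te_C = (5 + 4·9 + 13)/6 = 54/6 = 9
te_D = (10 + 4·14 + 30)/6 = 96/6 = 16
te_E = (6 + 4·10 + 20)/6 = 66/6 = 11
te_F = (1 + 4·3 + 5)/6 = 18/6 = 3
te_G = (7 + 4·10 + 19)/6 = 66/6 = 11
te_H = (2 + 4·6 + 16)/6 = 42/6 = 7
te_I = (12 + 4·14 + 16)/6 = 84/6 = 14

Forward pass:
ES_A = 0; EF_A = 11
ES_B = 0; EF_B = 16
ES_C = 0; EF_C = 9
ES_D = 0; EF_D = 16
ES_E = 0; EF_E = 11
ES_F = max(EF_C=9, EF_D=16) = 16; EF_F = 16+3 = 19
ES_G = max(EF_C=9, EF_D=16) = 16; EF_G = 16+11 = 27
ES_H = 16; EF_H = 16+7 = 23
ES_I = max(EF_A=11, EF_B=16, EF_C=9, EF_E=11, EF_F=19, EF_G=27, EF_H=23) = 27; EF_I = 27+14 = 41
Expected project duration μ = 41 weeks. Critical path: D → G → I.

41 weeks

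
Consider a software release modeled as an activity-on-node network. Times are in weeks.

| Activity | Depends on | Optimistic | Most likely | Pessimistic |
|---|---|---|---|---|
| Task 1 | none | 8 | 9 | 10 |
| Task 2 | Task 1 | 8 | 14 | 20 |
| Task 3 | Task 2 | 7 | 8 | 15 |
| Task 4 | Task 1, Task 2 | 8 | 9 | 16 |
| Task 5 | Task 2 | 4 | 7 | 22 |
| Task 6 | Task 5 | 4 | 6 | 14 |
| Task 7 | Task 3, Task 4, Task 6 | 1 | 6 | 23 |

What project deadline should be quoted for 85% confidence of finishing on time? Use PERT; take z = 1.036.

52.6 weeks

te_Task 1 = (8 + 4·9 + 10)/6 = 54/6 = 9; σ²_Task 1 = ((10−8)/6)² = 0.111
te_Task 2 = (8 + 4·14 + 20)/6 = 84/6 = 14; σ²_Task 2 = ((20−8)/6)² = 4.000
te_Task 3 = (7 + 4·8 + 15)/6 = 54/6 = 9; σ²_Task 3 = ((15−7)/6)² = 1.778
te_Task 4 = (8 + 4·9 + 16)/6 = 60/6 = 10; σ²_Task 4 = ((16−8)/6)² = 1.778
te_Task 5 = (4 + 4·7 + 22)/6 = 54/6 = 9; σ²_Task 5 = ((22−4)/6)² = 9.000
te_Task 6 = (4 + 4·6 + 14)/6 = 42/6 = 7; σ²_Task 6 = ((14−4)/6)² = 2.778
te_Task 7 = (1 + 4·6 + 23)/6 = 48/6 = 8; σ²_Task 7 = ((23−1)/6)² = 13.444

Forward pass:
ES_Task 1 = 0; EF_Task 1 = 9
ES_Task 2 = 9; EF_Task 2 = 9+14 = 23
ES_Task 3 = 23; EF_Task 3 = 23+9 = 32
ES_Task 4 = max(EF_Task 1=9, EF_Task 2=23) = 23; EF_Task 4 = 23+10 = 33
ES_Task 5 = 23; EF_Task 5 = 23+9 = 32
ES_Task 6 = 32; EF_Task 6 = 32+7 = 39
ES_Task 7 = max(EF_Task 3=32, EF_Task 4=33, EF_Task 6=39) = 39; EF_Task 7 = 39+8 = 47
Expected project duration μ = 47 weeks. Critical path: Task 1 → Task 2 → Task 5 → Task 6 → Task 7.

Variance along critical path = 0.111 + 4.000 + 9.000 + 2.778 + 13.444 = 29.333; σ = 5.416 weeks.
D = μ + z·σ = 47 + 1.036·5.416 = 52.6 weeks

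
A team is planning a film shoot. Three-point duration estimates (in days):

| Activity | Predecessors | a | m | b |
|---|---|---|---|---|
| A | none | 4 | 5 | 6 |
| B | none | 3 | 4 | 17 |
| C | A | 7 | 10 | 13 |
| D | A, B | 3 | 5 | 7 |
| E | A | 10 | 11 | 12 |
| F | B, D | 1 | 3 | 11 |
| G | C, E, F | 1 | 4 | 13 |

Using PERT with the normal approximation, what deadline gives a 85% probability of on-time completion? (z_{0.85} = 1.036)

te_A = (4 + 4·5 + 6)/6 = 30/6 = 5; σ²_A = ((6−4)/6)² = 0.111
te_B = (3 + 4·4 + 17)/6 = 36/6 = 6; σ²_B = ((17−3)/6)² = 5.444
te_C = (7 + 4·10 + 13)/6 = 60/6 = 10; σ²_C = ((13−7)/6)² = 1.000
te_D = (3 + 4·5 + 7)/6 = 30/6 = 5; σ²_D = ((7−3)/6)² = 0.444
te_E = (10 + 4·11 + 12)/6 = 66/6 = 11; σ²_E = ((12−10)/6)² = 0.111
te_F = (1 + 4·3 + 11)/6 = 24/6 = 4; σ²_F = ((11−1)/6)² = 2.778
te_G = (1 + 4·4 + 13)/6 = 30/6 = 5; σ²_G = ((13−1)/6)² = 4.000

Forward pass:
ES_A = 0; EF_A = 5
ES_B = 0; EF_B = 6
ES_C = 5; EF_C = 5+10 = 15
ES_D = max(EF_A=5, EF_B=6) = 6; EF_D = 6+5 = 11
ES_E = 5; EF_E = 5+11 = 16
ES_F = max(EF_B=6, EF_D=11) = 11; EF_F = 11+4 = 15
ES_G = max(EF_C=15, EF_E=16, EF_F=15) = 16; EF_G = 16+5 = 21
Expected project duration μ = 21 days. Critical path: A → E → G.

Variance along critical path = 0.111 + 0.111 + 4.000 = 4.222; σ = 2.055 days.
D = μ + z·σ = 21 + 1.036·2.055 = 23.1 days

23.1 days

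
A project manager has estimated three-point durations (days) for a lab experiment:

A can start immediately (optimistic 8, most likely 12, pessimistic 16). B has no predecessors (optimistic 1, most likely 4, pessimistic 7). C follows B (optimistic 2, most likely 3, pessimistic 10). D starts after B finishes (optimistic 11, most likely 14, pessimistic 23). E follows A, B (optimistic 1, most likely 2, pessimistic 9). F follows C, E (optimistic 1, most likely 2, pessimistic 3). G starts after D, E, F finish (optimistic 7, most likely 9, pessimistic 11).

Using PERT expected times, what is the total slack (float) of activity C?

te_A = (8 + 4·12 + 16)/6 = 72/6 = 12
te_B = (1 + 4·4 + 7)/6 = 24/6 = 4
te_C = (2 + 4·3 + 10)/6 = 24/6 = 4
te_D = (11 + 4·14 + 23)/6 = 90/6 = 15
te_E = (1 + 4·2 + 9)/6 = 18/6 = 3
te_F = (1 + 4·2 + 3)/6 = 12/6 = 2
te_G = (7 + 4·9 + 11)/6 = 54/6 = 9

Forward pass:
ES_A = 0; EF_A = 12
ES_B = 0; EF_B = 4
ES_C = 4; EF_C = 4+4 = 8
ES_D = 4; EF_D = 4+15 = 19
ES_E = max(EF_A=12, EF_B=4) = 12; EF_E = 12+3 = 15
ES_F = max(EF_C=8, EF_E=15) = 15; EF_F = 15+2 = 17
ES_G = max(EF_D=19, EF_E=15, EF_F=17) = 19; EF_G = 19+9 = 28
Expected project duration μ = 28 days. Critical path: B → D → G.

Backward pass:
LF_G = 28; LS_G = 28−9 = 19
LF_F = LS_G = 19; LS_F = 19−2 = 17
LF_E = min(LS_F=17, LS_G=19) = 17; LS_E = 17−3 = 14
LF_D = LS_G = 19; LS_D = 19−15 = 4
LF_C = LS_F = 17; LS_C = 17−4 = 13
LF_B = min(LS_C=13, LS_D=4, LS_E=14) = 4; LS_B = 4−4 = 0
LF_A = LS_E = 14; LS_A = 14−12 = 2
Slack_C = LS_C − ES_C = 13 − 4 = 9

9 days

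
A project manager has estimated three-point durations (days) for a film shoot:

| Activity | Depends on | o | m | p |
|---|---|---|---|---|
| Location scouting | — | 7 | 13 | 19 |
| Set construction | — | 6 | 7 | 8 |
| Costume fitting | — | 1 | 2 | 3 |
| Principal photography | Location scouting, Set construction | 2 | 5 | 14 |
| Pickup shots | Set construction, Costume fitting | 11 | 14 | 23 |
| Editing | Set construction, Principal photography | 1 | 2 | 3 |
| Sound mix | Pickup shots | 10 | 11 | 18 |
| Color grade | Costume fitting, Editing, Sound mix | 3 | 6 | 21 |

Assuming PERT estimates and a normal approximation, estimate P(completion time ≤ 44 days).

0.698

te_Location scouting = (7 + 4·13 + 19)/6 = 78/6 = 13; σ²_Location scouting = ((19−7)/6)² = 4.000
te_Set construction = (6 + 4·7 + 8)/6 = 42/6 = 7; σ²_Set construction = ((8−6)/6)² = 0.111
te_Costume fitting = (1 + 4·2 + 3)/6 = 12/6 = 2; σ²_Costume fitting = ((3−1)/6)² = 0.111
te_Principal photography = (2 + 4·5 + 14)/6 = 36/6 = 6; σ²_Principal photography = ((14−2)/6)² = 4.000
te_Pickup shots = (11 + 4·14 + 23)/6 = 90/6 = 15; σ²_Pickup shots = ((23−11)/6)² = 4.000
te_Editing = (1 + 4·2 + 3)/6 = 12/6 = 2; σ²_Editing = ((3−1)/6)² = 0.111
te_Sound mix = (10 + 4·11 + 18)/6 = 72/6 = 12; σ²_Sound mix = ((18−10)/6)² = 1.778
te_Color grade = (3 + 4·6 + 21)/6 = 48/6 = 8; σ²_Color grade = ((21−3)/6)² = 9.000

Forward pass:
ES_Location scouting = 0; EF_Location scouting = 13
ES_Set construction = 0; EF_Set construction = 7
ES_Costume fitting = 0; EF_Costume fitting = 2
ES_Principal photography = max(EF_Location scouting=13, EF_Set construction=7) = 13; EF_Principal photography = 13+6 = 19
ES_Pickup shots = max(EF_Set construction=7, EF_Costume fitting=2) = 7; EF_Pickup shots = 7+15 = 22
ES_Editing = max(EF_Set construction=7, EF_Principal photography=19) = 19; EF_Editing = 19+2 = 21
ES_Sound mix = 22; EF_Sound mix = 22+12 = 34
ES_Color grade = max(EF_Costume fitting=2, EF_Editing=21, EF_Sound mix=34) = 34; EF_Color grade = 34+8 = 42
Expected project duration μ = 42 days. Critical path: Set construction → Pickup shots → Sound mix → Color grade.

Variance along critical path = 0.111 + 4.000 + 1.778 + 9.000 = 14.889; σ = √14.889 = 3.859 days.
Z = (44 − 42) / 3.859 = 0.518
P(T ≤ 44) = Φ(0.518) ≈ 0.698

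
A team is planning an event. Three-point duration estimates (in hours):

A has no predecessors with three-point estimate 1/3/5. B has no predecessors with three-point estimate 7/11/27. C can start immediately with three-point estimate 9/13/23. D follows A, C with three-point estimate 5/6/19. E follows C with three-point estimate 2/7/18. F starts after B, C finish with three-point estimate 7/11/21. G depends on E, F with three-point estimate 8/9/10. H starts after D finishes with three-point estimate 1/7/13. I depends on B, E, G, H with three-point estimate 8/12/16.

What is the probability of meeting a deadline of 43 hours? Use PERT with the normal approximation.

te_A = (1 + 4·3 + 5)/6 = 18/6 = 3; σ²_A = ((5−1)/6)² = 0.444
te_B = (7 + 4·11 + 27)/6 = 78/6 = 13; σ²_B = ((27−7)/6)² = 11.111
te_C = (9 + 4·13 + 23)/6 = 84/6 = 14; σ²_C = ((23−9)/6)² = 5.444
te_D = (5 + 4·6 + 19)/6 = 48/6 = 8; σ²_D = ((19−5)/6)² = 5.444
te_E = (2 + 4·7 + 18)/6 = 48/6 = 8; σ²_E = ((18−2)/6)² = 7.111
te_F = (7 + 4·11 + 21)/6 = 72/6 = 12; σ²_F = ((21−7)/6)² = 5.444
te_G = (8 + 4·9 + 10)/6 = 54/6 = 9; σ²_G = ((10−8)/6)² = 0.111
te_H = (1 + 4·7 + 13)/6 = 42/6 = 7; σ²_H = ((13−1)/6)² = 4.000
te_I = (8 + 4·12 + 16)/6 = 72/6 = 12; σ²_I = ((16−8)/6)² = 1.778

Forward pass:
ES_A = 0; EF_A = 3
ES_B = 0; EF_B = 13
ES_C = 0; EF_C = 14
ES_D = max(EF_A=3, EF_C=14) = 14; EF_D = 14+8 = 22
ES_E = 14; EF_E = 14+8 = 22
ES_F = max(EF_B=13, EF_C=14) = 14; EF_F = 14+12 = 26
ES_G = max(EF_E=22, EF_F=26) = 26; EF_G = 26+9 = 35
ES_H = 22; EF_H = 22+7 = 29
ES_I = max(EF_B=13, EF_E=22, EF_G=35, EF_H=29) = 35; EF_I = 35+12 = 47
Expected project duration μ = 47 hours. Critical path: C → F → G → I.

Variance along critical path = 5.444 + 5.444 + 0.111 + 1.778 = 12.778; σ = √12.778 = 3.575 hours.
Z = (43 − 47) / 3.575 = -1.119
P(T ≤ 43) = Φ(-1.119) ≈ 0.132

0.132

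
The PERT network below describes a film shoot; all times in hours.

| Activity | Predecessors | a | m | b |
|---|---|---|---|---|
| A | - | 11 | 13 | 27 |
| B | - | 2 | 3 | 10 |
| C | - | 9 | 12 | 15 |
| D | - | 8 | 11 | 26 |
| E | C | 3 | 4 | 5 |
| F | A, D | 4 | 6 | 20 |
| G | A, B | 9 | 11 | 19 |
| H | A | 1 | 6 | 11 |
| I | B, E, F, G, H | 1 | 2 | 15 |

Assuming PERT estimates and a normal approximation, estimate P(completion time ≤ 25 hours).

0.063

te_A = (11 + 4·13 + 27)/6 = 90/6 = 15; σ²_A = ((27−11)/6)² = 7.111
te_B = (2 + 4·3 + 10)/6 = 24/6 = 4; σ²_B = ((10−2)/6)² = 1.778
te_C = (9 + 4·12 + 15)/6 = 72/6 = 12; σ²_C = ((15−9)/6)² = 1.000
te_D = (8 + 4·11 + 26)/6 = 78/6 = 13; σ²_D = ((26−8)/6)² = 9.000
te_E = (3 + 4·4 + 5)/6 = 24/6 = 4; σ²_E = ((5−3)/6)² = 0.111
te_F = (4 + 4·6 + 20)/6 = 48/6 = 8; σ²_F = ((20−4)/6)² = 7.111
te_G = (9 + 4·11 + 19)/6 = 72/6 = 12; σ²_G = ((19−9)/6)² = 2.778
te_H = (1 + 4·6 + 11)/6 = 36/6 = 6; σ²_H = ((11−1)/6)² = 2.778
te_I = (1 + 4·2 + 15)/6 = 24/6 = 4; σ²_I = ((15−1)/6)² = 5.444

Forward pass:
ES_A = 0; EF_A = 15
ES_B = 0; EF_B = 4
ES_C = 0; EF_C = 12
ES_D = 0; EF_D = 13
ES_E = 12; EF_E = 12+4 = 16
ES_F = max(EF_A=15, EF_D=13) = 15; EF_F = 15+8 = 23
ES_G = max(EF_A=15, EF_B=4) = 15; EF_G = 15+12 = 27
ES_H = 15; EF_H = 15+6 = 21
ES_I = max(EF_B=4, EF_E=16, EF_F=23, EF_G=27, EF_H=21) = 27; EF_I = 27+4 = 31
Expected project duration μ = 31 hours. Critical path: A → G → I.

Variance along critical path = 7.111 + 2.778 + 5.444 = 15.333; σ = √15.333 = 3.916 hours.
Z = (25 − 31) / 3.916 = -1.532
P(T ≤ 25) = Φ(-1.532) ≈ 0.063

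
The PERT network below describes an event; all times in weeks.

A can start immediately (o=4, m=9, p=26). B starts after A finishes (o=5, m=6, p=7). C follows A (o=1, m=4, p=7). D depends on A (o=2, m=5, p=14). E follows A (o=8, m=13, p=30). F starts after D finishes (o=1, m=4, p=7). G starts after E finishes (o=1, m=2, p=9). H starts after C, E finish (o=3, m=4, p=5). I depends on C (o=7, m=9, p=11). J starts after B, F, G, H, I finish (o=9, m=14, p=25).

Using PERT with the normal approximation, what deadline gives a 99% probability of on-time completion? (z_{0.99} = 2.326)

te_A = (4 + 4·9 + 26)/6 = 66/6 = 11; σ²_A = ((26−4)/6)² = 13.444
te_B = (5 + 4·6 + 7)/6 = 36/6 = 6; σ²_B = ((7−5)/6)² = 0.111
te_C = (1 + 4·4 + 7)/6 = 24/6 = 4; σ²_C = ((7−1)/6)² = 1.000
te_D = (2 + 4·5 + 14)/6 = 36/6 = 6; σ²_D = ((14−2)/6)² = 4.000
te_E = (8 + 4·13 + 30)/6 = 90/6 = 15; σ²_E = ((30−8)/6)² = 13.444
te_F = (1 + 4·4 + 7)/6 = 24/6 = 4; σ²_F = ((7−1)/6)² = 1.000
te_G = (1 + 4·2 + 9)/6 = 18/6 = 3; σ²_G = ((9−1)/6)² = 1.778
te_H = (3 + 4·4 + 5)/6 = 24/6 = 4; σ²_H = ((5−3)/6)² = 0.111
te_I = (7 + 4·9 + 11)/6 = 54/6 = 9; σ²_I = ((11−7)/6)² = 0.444
te_J = (9 + 4·14 + 25)/6 = 90/6 = 15; σ²_J = ((25−9)/6)² = 7.111

Forward pass:
ES_A = 0; EF_A = 11
ES_B = 11; EF_B = 11+6 = 17
ES_C = 11; EF_C = 11+4 = 15
ES_D = 11; EF_D = 11+6 = 17
ES_E = 11; EF_E = 11+15 = 26
ES_F = 17; EF_F = 17+4 = 21
ES_G = 26; EF_G = 26+3 = 29
ES_H = max(EF_C=15, EF_E=26) = 26; EF_H = 26+4 = 30
ES_I = 15; EF_I = 15+9 = 24
ES_J = max(EF_B=17, EF_F=21, EF_G=29, EF_H=30, EF_I=24) = 30; EF_J = 30+15 = 45
Expected project duration μ = 45 weeks. Critical path: A → E → H → J.

Variance along critical path = 13.444 + 13.444 + 0.111 + 7.111 = 34.111; σ = 5.840 weeks.
D = μ + z·σ = 45 + 2.326·5.840 = 58.6 weeks

58.6 weeks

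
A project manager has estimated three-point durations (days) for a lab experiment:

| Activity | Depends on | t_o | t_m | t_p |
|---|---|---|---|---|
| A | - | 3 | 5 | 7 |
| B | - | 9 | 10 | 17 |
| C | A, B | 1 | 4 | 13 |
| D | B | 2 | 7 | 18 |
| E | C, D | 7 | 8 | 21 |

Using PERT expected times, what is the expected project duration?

29 days

te_A = (3 + 4·5 + 7)/6 = 30/6 = 5
te_B = (9 + 4·10 + 17)/6 = 66/6 = 11
te_C = (1 + 4·4 + 13)/6 = 30/6 = 5
te_D = (2 + 4·7 + 18)/6 = 48/6 = 8
te_E = (7 + 4·8 + 21)/6 = 60/6 = 10

Forward pass:
ES_A = 0; EF_A = 5
ES_B = 0; EF_B = 11
ES_C = max(EF_A=5, EF_B=11) = 11; EF_C = 11+5 = 16
ES_D = 11; EF_D = 11+8 = 19
ES_E = max(EF_C=16, EF_D=19) = 19; EF_E = 19+10 = 29
Expected project duration μ = 29 days. Critical path: B → D → E.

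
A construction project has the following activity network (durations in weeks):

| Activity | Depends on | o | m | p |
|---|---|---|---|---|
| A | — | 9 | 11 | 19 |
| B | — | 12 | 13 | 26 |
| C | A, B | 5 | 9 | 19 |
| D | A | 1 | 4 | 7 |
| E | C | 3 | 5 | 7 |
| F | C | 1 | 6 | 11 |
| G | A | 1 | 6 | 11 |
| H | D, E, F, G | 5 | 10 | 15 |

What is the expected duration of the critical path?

te_A = (9 + 4·11 + 19)/6 = 72/6 = 12
te_B = (12 + 4·13 + 26)/6 = 90/6 = 15
te_C = (5 + 4·9 + 19)/6 = 60/6 = 10
te_D = (1 + 4·4 + 7)/6 = 24/6 = 4
te_E = (3 + 4·5 + 7)/6 = 30/6 = 5
te_F = (1 + 4·6 + 11)/6 = 36/6 = 6
te_G = (1 + 4·6 + 11)/6 = 36/6 = 6
te_H = (5 + 4·10 + 15)/6 = 60/6 = 10

Forward pass:
ES_A = 0; EF_A = 12
ES_B = 0; EF_B = 15
ES_C = max(EF_A=12, EF_B=15) = 15; EF_C = 15+10 = 25
ES_D = 12; EF_D = 12+4 = 16
ES_E = 25; EF_E = 25+5 = 30
ES_F = 25; EF_F = 25+6 = 31
ES_G = 12; EF_G = 12+6 = 18
ES_H = max(EF_D=16, EF_E=30, EF_F=31, EF_G=18) = 31; EF_H = 31+10 = 41
Expected project duration μ = 41 weeks. Critical path: B → C → F → H.

41 weeks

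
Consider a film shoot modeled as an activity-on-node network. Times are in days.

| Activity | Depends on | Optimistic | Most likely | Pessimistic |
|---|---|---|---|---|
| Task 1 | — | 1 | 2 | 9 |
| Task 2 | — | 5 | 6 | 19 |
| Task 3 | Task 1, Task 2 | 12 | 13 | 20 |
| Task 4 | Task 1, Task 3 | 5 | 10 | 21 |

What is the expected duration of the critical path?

33 days

te_Task 1 = (1 + 4·2 + 9)/6 = 18/6 = 3
te_Task 2 = (5 + 4·6 + 19)/6 = 48/6 = 8
te_Task 3 = (12 + 4·13 + 20)/6 = 84/6 = 14
te_Task 4 = (5 + 4·10 + 21)/6 = 66/6 = 11

Forward pass:
ES_Task 1 = 0; EF_Task 1 = 3
ES_Task 2 = 0; EF_Task 2 = 8
ES_Task 3 = max(EF_Task 1=3, EF_Task 2=8) = 8; EF_Task 3 = 8+14 = 22
ES_Task 4 = max(EF_Task 1=3, EF_Task 3=22) = 22; EF_Task 4 = 22+11 = 33
Expected project duration μ = 33 days. Critical path: Task 2 → Task 3 → Task 4.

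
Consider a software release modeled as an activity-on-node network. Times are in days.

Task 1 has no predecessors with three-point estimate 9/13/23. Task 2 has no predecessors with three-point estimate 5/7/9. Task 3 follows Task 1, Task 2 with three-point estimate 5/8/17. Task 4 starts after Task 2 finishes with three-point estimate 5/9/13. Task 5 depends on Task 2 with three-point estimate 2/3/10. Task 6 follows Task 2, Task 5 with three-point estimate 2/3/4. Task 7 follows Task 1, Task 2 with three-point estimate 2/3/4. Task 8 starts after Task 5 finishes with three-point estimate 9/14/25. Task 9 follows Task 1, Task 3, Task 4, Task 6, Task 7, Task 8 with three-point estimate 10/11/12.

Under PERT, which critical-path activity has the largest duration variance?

Task 8

te_Task 1 = (9 + 4·13 + 23)/6 = 84/6 = 14; σ²_Task 1 = ((23−9)/6)² = 5.444
te_Task 2 = (5 + 4·7 + 9)/6 = 42/6 = 7; σ²_Task 2 = ((9−5)/6)² = 0.444
te_Task 3 = (5 + 4·8 + 17)/6 = 54/6 = 9; σ²_Task 3 = ((17−5)/6)² = 4.000
te_Task 4 = (5 + 4·9 + 13)/6 = 54/6 = 9; σ²_Task 4 = ((13−5)/6)² = 1.778
te_Task 5 = (2 + 4·3 + 10)/6 = 24/6 = 4; σ²_Task 5 = ((10−2)/6)² = 1.778
te_Task 6 = (2 + 4·3 + 4)/6 = 18/6 = 3; σ²_Task 6 = ((4−2)/6)² = 0.111
te_Task 7 = (2 + 4·3 + 4)/6 = 18/6 = 3; σ²_Task 7 = ((4−2)/6)² = 0.111
te_Task 8 = (9 + 4·14 + 25)/6 = 90/6 = 15; σ²_Task 8 = ((25−9)/6)² = 7.111
te_Task 9 = (10 + 4·11 + 12)/6 = 66/6 = 11; σ²_Task 9 = ((12−10)/6)² = 0.111

Forward pass:
ES_Task 1 = 0; EF_Task 1 = 14
ES_Task 2 = 0; EF_Task 2 = 7
ES_Task 3 = max(EF_Task 1=14, EF_Task 2=7) = 14; EF_Task 3 = 14+9 = 23
ES_Task 4 = 7; EF_Task 4 = 7+9 = 16
ES_Task 5 = 7; EF_Task 5 = 7+4 = 11
ES_Task 6 = max(EF_Task 2=7, EF_Task 5=11) = 11; EF_Task 6 = 11+3 = 14
ES_Task 7 = max(EF_Task 1=14, EF_Task 2=7) = 14; EF_Task 7 = 14+3 = 17
ES_Task 8 = 11; EF_Task 8 = 11+15 = 26
ES_Task 9 = max(EF_Task 1=14, EF_Task 3=23, EF_Task 4=16, EF_Task 6=14, EF_Task 7=17, EF_Task 8=26) = 26; EF_Task 9 = 26+11 = 37
Expected project duration μ = 37 days. Critical path: Task 2 → Task 5 → Task 8 → Task 9.

Variances on critical path: σ²_Task 2=0.444, σ²_Task 5=1.778, σ²_Task 8=7.111, σ²_Task 9=0.111.
Largest is σ²_Task 8 = 7.111.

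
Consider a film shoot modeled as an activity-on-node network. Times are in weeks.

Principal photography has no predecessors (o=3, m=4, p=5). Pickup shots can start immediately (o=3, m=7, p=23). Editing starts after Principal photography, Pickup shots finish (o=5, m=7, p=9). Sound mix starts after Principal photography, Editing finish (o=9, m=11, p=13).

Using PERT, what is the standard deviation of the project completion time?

te_Principal photography = (3 + 4·4 + 5)/6 = 24/6 = 4; σ²_Principal photography = ((5−3)/6)² = 0.111
te_Pickup shots = (3 + 4·7 + 23)/6 = 54/6 = 9; σ²_Pickup shots = ((23−3)/6)² = 11.111
te_Editing = (5 + 4·7 + 9)/6 = 42/6 = 7; σ²_Editing = ((9−5)/6)² = 0.444
te_Sound mix = (9 + 4·11 + 13)/6 = 66/6 = 11; σ²_Sound mix = ((13−9)/6)² = 0.444

Forward pass:
ES_Principal photography = 0; EF_Principal photography = 4
ES_Pickup shots = 0; EF_Pickup shots = 9
ES_Editing = max(EF_Principal photography=4, EF_Pickup shots=9) = 9; EF_Editing = 9+7 = 16
ES_Sound mix = max(EF_Principal photography=4, EF_Editing=16) = 16; EF_Sound mix = 16+11 = 27
Expected project duration μ = 27 weeks. Critical path: Pickup shots → Editing → Sound mix.

Variance along critical path = 11.111 + 0.444 + 0.444 = 12.000
σ = √12.000 = 3.464 weeks

3.46 weeks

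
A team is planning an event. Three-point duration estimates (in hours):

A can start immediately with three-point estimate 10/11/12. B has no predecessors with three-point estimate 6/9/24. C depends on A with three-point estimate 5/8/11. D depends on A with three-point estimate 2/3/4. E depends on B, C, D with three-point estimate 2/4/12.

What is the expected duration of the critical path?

24 hours

te_A = (10 + 4·11 + 12)/6 = 66/6 = 11
te_B = (6 + 4·9 + 24)/6 = 66/6 = 11
te_C = (5 + 4·8 + 11)/6 = 48/6 = 8
te_D = (2 + 4·3 + 4)/6 = 18/6 = 3
te_E = (2 + 4·4 + 12)/6 = 30/6 = 5

Forward pass:
ES_A = 0; EF_A = 11
ES_B = 0; EF_B = 11
ES_C = 11; EF_C = 11+8 = 19
ES_D = 11; EF_D = 11+3 = 14
ES_E = max(EF_B=11, EF_C=19, EF_D=14) = 19; EF_E = 19+5 = 24
Expected project duration μ = 24 hours. Critical path: A → C → E.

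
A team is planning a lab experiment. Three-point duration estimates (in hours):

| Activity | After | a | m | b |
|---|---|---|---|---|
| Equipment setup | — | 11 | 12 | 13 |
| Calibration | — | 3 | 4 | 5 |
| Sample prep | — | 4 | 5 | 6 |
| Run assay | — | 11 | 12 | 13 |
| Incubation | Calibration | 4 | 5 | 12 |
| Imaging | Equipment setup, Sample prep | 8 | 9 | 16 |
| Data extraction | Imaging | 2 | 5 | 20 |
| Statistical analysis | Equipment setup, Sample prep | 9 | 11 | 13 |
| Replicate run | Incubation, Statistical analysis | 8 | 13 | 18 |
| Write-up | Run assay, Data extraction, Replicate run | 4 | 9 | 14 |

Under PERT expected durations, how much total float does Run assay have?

te_Equipment setup = (11 + 4·12 + 13)/6 = 72/6 = 12
te_Calibration = (3 + 4·4 + 5)/6 = 24/6 = 4
te_Sample prep = (4 + 4·5 + 6)/6 = 30/6 = 5
te_Run assay = (11 + 4·12 + 13)/6 = 72/6 = 12
te_Incubation = (4 + 4·5 + 12)/6 = 36/6 = 6
te_Imaging = (8 + 4·9 + 16)/6 = 60/6 = 10
te_Data extraction = (2 + 4·5 + 20)/6 = 42/6 = 7
te_Statistical analysis = (9 + 4·11 + 13)/6 = 66/6 = 11
te_Replicate run = (8 + 4·13 + 18)/6 = 78/6 = 13
te_Write-up = (4 + 4·9 + 14)/6 = 54/6 = 9

Forward pass:
ES_Equipment setup = 0; EF_Equipment setup = 12
ES_Calibration = 0; EF_Calibration = 4
ES_Sample prep = 0; EF_Sample prep = 5
ES_Run assay = 0; EF_Run assay = 12
ES_Incubation = 4; EF_Incubation = 4+6 = 10
ES_Imaging = max(EF_Equipment setup=12, EF_Sample prep=5) = 12; EF_Imaging = 12+10 = 22
ES_Data extraction = 22; EF_Data extraction = 22+7 = 29
ES_Statistical analysis = max(EF_Equipment setup=12, EF_Sample prep=5) = 12; EF_Statistical analysis = 12+11 = 23
ES_Replicate run = max(EF_Incubation=10, EF_Statistical analysis=23) = 23; EF_Replicate run = 23+13 = 36
ES_Write-up = max(EF_Run assay=12, EF_Data extraction=29, EF_Replicate run=36) = 36; EF_Write-up = 36+9 = 45
Expected project duration μ = 45 hours. Critical path: Equipment setup → Statistical analysis → Replicate run → Write-up.

Backward pass:
LF_Write-up = 45; LS_Write-up = 45−9 = 36
LF_Replicate run = LS_Write-up = 36; LS_Replicate run = 36−13 = 23
LF_Statistical analysis = LS_Replicate run = 23; LS_Statistical analysis = 23−11 = 12
LF_Data extraction = LS_Write-up = 36; LS_Data extraction = 36−7 = 29
LF_Imaging = LS_Data extraction = 29; LS_Imaging = 29−10 = 19
LF_Incubation = LS_Replicate run = 23; LS_Incubation = 23−6 = 17
LF_Run assay = LS_Write-up = 36; LS_Run assay = 36−12 = 24
LF_Sample prep = min(LS_Imaging=19, LS_Statistical analysis=12) = 12; LS_Sample prep = 12−5 = 7
LF_Calibration = LS_Incubation = 17; LS_Calibration = 17−4 = 13
LF_Equipment setup = min(LS_Imaging=19, LS_Statistical analysis=12) = 12; LS_Equipment setup = 12−12 = 0
Slack_Run assay = LS_Run assay − ES_Run assay = 24 − 0 = 24

24 hours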